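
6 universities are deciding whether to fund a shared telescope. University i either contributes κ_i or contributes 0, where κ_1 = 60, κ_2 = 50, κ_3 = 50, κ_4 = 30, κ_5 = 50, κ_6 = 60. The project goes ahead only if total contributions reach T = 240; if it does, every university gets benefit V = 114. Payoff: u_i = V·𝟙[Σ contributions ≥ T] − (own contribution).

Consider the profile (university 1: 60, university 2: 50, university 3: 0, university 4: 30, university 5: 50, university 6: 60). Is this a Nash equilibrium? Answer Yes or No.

Yes

Total = 250 ≥ 240: provided.
University 1 (pledges 60, payoff 54): dropping to 0 → total 190, payoff 0. No gain.
University 2 (pledges 50, payoff 64): dropping to 0 → total 200, payoff 0. No gain.
University 3 (pledges 0, payoff 114): pledging 50 → total 300, payoff 64. No gain.
University 4 (pledges 30, payoff 84): dropping to 0 → total 220, payoff 0. No gain.
University 5 (pledges 50, payoff 64): dropping to 0 → total 200, payoff 0. No gain.
University 6 (pledges 60, payoff 54): dropping to 0 → total 190, payoff 0. No gain.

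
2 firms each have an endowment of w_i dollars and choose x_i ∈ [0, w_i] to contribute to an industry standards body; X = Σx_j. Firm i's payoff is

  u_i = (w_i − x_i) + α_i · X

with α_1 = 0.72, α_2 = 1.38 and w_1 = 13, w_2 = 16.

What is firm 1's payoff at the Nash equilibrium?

24.52

∂u_i/∂x_i = α_i − 1, so firm i contributes w_i if α_i > 1, else 0.
α_i > 1 for i ∈ {2}; NE contributions (0, 16), X = 16.
u_1 = (13 − 0) + 0.72·16 = 24.52.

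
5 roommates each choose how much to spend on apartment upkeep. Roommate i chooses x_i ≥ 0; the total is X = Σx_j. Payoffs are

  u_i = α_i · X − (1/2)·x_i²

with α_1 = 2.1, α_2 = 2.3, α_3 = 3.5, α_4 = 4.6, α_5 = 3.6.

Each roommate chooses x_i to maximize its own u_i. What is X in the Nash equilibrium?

Roommate i's FOC: ∂u_i/∂x_i = α_i − x_i = 0, so x_i* = α_i.
NE contributions = (2.1, 2.3, 3.5, 4.6, 3.6); X = 16.1.

16.1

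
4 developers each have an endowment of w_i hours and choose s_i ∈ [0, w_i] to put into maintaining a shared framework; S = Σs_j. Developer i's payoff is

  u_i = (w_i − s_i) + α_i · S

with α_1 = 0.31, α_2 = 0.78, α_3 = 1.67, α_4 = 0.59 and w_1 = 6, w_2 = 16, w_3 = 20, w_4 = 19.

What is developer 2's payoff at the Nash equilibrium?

31.6

∂u_i/∂s_i = α_i − 1, so developer i contributes w_i if α_i > 1, else 0.
α_i > 1 for i ∈ {3}; NE contributions (0, 0, 20, 0), S = 20.
u_2 = (16 − 0) + 0.78·20 = 31.6.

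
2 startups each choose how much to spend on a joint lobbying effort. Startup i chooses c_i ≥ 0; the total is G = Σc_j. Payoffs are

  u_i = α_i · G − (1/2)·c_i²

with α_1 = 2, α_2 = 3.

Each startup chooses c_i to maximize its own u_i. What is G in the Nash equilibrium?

5

Startup i's FOC: ∂u_i/∂c_i = α_i − c_i = 0, so c_i* = α_i.
NE contributions = (2, 3); G = 5.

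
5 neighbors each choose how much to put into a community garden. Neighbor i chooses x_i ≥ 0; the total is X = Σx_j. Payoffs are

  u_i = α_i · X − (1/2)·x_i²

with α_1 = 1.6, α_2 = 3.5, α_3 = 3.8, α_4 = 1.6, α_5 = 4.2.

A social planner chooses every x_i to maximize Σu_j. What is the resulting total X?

73.5

Planner FOC: ∂(Σu_j)/∂x_i = (Σα_j) − x_i = 0, so x_i^SO = Σα_j = 14.7 for every i; X^SO = 73.5.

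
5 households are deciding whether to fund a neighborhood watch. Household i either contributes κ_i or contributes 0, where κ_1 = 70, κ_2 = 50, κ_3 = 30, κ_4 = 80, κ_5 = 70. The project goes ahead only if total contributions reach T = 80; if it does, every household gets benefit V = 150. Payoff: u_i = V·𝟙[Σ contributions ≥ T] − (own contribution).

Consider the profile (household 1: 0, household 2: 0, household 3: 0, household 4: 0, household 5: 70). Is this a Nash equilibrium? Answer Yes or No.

Total = 70 < 80: not provided.
Household 1 (pledges 0, payoff 0): pledging 70 → total 140, payoff 80. Profitable deviation.

No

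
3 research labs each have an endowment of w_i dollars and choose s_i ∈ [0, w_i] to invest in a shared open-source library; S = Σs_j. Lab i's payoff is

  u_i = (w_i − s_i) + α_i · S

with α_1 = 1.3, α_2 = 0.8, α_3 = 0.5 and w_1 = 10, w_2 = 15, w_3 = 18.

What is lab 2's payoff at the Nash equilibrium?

23

∂u_i/∂s_i = α_i − 1, so lab i contributes w_i if α_i > 1, else 0.
α_i > 1 for i ∈ {1}; NE contributions (10, 0, 0), S = 10.
u_2 = (15 − 0) + 0.8·10 = 23.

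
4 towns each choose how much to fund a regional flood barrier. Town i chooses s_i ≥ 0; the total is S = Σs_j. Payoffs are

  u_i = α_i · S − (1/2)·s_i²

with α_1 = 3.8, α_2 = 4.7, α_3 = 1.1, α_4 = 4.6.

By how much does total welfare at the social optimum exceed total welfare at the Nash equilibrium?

Town i's FOC: ∂u_i/∂s_i = α_i − s_i = 0, so s_i* = α_i.
NE contributions = (3.8, 4.7, 1.1, 4.6); S = 14.2.
W^NE = (Σα)·S − ½Σα_i² = 14.2² − ½·58.9 = 172.19.
Planner sets s_i = Σα_j = 14.2 for every i, so S^SO = 4·14.2 = 56.8.
W^SO = (Σα)·S^SO − ½·4·(Σα)² = (4/2)·14.2² = 403.28.
Deadweight loss = W^SO − W^NE = 231.09.

231.09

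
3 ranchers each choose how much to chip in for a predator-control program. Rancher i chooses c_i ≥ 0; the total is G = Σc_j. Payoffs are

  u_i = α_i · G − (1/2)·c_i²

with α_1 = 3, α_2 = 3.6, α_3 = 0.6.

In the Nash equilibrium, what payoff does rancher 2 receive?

19.44

Rancher i's FOC: ∂u_i/∂c_i = α_i − c_i = 0, so c_i* = α_i.
NE contributions = (3, 3.6, 0.6); G = 7.2.
u_2 = α_2·G − ½·(c_2)² = 3.6·7.2 − ½·3.6² = 19.44.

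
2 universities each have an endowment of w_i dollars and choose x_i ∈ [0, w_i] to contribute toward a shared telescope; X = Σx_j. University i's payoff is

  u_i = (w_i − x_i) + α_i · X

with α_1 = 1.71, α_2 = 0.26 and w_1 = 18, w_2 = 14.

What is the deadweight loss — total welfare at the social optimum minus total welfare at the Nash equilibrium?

13.58

∂u_i/∂x_i = α_i − 1, so university i contributes w_i if α_i > 1, else 0.
α_i > 1 for i ∈ {1}; NE contributions (18, 0), X = 18.
W^NE = Σw_i − X^NE + (Σα_i)·X^NE = 32 + 0.97·18 = 49.46.
Planner: ∂(Σu_j)/∂x_i = Σα_j − 1 = 0.97 > 0, so everyone contributes w_i; X^SO = 32, W^SO = 32 + 0.97·32 = 63.04.
Deadweight loss = 13.58.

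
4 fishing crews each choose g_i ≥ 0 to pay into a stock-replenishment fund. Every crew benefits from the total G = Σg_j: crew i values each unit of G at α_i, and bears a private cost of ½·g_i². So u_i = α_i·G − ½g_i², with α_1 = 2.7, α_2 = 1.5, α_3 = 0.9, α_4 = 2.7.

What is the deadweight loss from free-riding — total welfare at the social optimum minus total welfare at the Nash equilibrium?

69.66

Crew i's FOC: ∂u_i/∂g_i = α_i − g_i = 0, so g_i* = α_i.
NE contributions = (2.7, 1.5, 0.9, 2.7); G = 7.8.
W^NE = (Σα)·G − ½Σα_i² = 7.8² − ½·17.64 = 52.02.
Planner sets g_i = Σα_j = 7.8 for every i, so G^SO = 4·7.8 = 31.2.
W^SO = (Σα)·G^SO − ½·4·(Σα)² = (4/2)·7.8² = 121.68.
Deadweight loss = W^SO − W^NE = 69.66.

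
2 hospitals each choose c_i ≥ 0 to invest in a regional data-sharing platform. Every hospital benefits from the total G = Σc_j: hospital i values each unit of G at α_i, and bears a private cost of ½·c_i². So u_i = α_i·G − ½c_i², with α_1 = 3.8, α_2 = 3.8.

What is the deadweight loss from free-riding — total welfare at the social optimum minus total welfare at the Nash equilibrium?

Hospital i's FOC: ∂u_i/∂c_i = α_i − c_i = 0, so c_i* = α_i.
NE contributions = (3.8, 3.8); G = 7.6.
W^NE = (Σα)·G − ½Σα_i² = 7.6² − ½·28.88 = 43.32.
Planner sets c_i = Σα_j = 7.6 for every i, so G^SO = 2·7.6 = 15.2.
W^SO = (Σα)·G^SO − ½·2·(Σα)² = (2/2)·7.6² = 57.76.
Deadweight loss = W^SO − W^NE = 14.44.

14.44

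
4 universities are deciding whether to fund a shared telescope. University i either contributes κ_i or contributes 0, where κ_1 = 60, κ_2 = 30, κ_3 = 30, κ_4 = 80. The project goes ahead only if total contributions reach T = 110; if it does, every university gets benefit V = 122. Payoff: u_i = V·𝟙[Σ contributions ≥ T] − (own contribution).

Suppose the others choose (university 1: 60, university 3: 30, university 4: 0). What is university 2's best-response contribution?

Others' total = 90. Contributing 30 brings total to 120 ≥ 110: gain V − κ_2 = 92.
Best response: 30.

30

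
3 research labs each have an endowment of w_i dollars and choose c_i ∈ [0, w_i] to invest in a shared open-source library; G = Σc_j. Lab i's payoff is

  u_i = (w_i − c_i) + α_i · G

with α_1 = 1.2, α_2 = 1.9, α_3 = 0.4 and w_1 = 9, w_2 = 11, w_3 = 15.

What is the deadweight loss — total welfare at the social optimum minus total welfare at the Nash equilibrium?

∂u_i/∂c_i = α_i − 1, so lab i contributes w_i if α_i > 1, else 0.
α_i > 1 for i ∈ {1, 2}; NE contributions (9, 11, 0), G = 20.
W^NE = Σw_i − G^NE + (Σα_i)·G^NE = 35 + 2.5·20 = 85.
Planner: ∂(Σu_j)/∂c_i = Σα_j − 1 = 2.5 > 0, so everyone contributes w_i; G^SO = 35, W^SO = 35 + 2.5·35 = 122.5.
Deadweight loss = 37.5.

37.5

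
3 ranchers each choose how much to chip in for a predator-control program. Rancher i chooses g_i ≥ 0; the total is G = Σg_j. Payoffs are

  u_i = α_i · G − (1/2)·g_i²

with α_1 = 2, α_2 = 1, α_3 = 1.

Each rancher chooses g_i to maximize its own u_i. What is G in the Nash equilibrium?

4

Rancher i's FOC: ∂u_i/∂g_i = α_i − g_i = 0, so g_i* = α_i.
NE contributions = (2, 1, 1); G = 4.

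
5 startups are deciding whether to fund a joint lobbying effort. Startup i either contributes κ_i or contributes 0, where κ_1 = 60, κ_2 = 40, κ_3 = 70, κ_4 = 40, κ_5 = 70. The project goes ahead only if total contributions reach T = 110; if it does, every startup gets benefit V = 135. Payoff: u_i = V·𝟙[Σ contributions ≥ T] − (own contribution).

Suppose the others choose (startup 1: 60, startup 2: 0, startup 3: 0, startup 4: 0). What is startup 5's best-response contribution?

70

Others' total = 60. Contributing 70 brings total to 130 ≥ 110: gain V − κ_5 = 65.
Best response: 70.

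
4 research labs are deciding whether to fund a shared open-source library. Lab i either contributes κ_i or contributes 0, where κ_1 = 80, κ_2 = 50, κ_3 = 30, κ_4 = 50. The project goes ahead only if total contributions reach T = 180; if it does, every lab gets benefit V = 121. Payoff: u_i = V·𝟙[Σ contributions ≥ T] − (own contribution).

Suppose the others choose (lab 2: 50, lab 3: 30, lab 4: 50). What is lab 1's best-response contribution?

80

Others' total = 130. Contributing 80 brings total to 210 ≥ 180: gain V − κ_1 = 41.
Best response: 80.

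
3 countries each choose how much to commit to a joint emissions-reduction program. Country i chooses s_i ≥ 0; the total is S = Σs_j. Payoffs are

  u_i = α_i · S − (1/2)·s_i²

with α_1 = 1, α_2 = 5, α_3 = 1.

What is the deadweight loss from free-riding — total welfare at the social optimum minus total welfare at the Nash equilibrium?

38

Country i's FOC: ∂u_i/∂s_i = α_i − s_i = 0, so s_i* = α_i.
NE contributions = (1, 5, 1); S = 7.
W^NE = (Σα)·S − ½Σα_i² = 7² − ½·27 = 35.5.
Planner sets s_i = Σα_j = 7 for every i, so S^SO = 3·7 = 21.
W^SO = (Σα)·S^SO − ½·3·(Σα)² = (3/2)·7² = 73.5.
Deadweight loss = W^SO − W^NE = 38.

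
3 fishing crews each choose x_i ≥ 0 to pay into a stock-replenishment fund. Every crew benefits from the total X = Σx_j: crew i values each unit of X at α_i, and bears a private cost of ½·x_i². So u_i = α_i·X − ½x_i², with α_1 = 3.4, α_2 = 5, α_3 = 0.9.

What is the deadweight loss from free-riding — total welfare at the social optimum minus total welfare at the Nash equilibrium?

Crew i's FOC: ∂u_i/∂x_i = α_i − x_i = 0, so x_i* = α_i.
NE contributions = (3.4, 5, 0.9); X = 9.3.
W^NE = (Σα)·X − ½Σα_i² = 9.3² − ½·37.37 = 67.805.
Planner sets x_i = Σα_j = 9.3 for every i, so X^SO = 3·9.3 = 27.9.
W^SO = (Σα)·X^SO − ½·3·(Σα)² = (3/2)·9.3² = 129.735.
Deadweight loss = W^SO − W^NE = 61.93.

61.93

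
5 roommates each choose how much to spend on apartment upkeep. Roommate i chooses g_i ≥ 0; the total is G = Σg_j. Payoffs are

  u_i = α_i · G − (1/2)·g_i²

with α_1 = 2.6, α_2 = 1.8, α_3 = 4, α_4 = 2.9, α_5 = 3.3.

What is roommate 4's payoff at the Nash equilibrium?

Roommate i's FOC: ∂u_i/∂g_i = α_i − g_i = 0, so g_i* = α_i.
NE contributions = (2.6, 1.8, 4, 2.9, 3.3); G = 14.6.
u_4 = α_4·G − ½·(g_4)² = 2.9·14.6 − ½·2.9² = 38.135.

38.135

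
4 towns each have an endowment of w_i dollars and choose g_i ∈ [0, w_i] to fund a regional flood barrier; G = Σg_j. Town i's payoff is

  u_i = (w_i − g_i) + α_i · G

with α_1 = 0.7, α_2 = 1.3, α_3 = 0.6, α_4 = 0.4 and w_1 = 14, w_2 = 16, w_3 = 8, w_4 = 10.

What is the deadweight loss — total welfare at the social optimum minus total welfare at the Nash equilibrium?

64

∂u_i/∂g_i = α_i − 1, so town i contributes w_i if α_i > 1, else 0.
α_i > 1 for i ∈ {2}; NE contributions (0, 16, 0, 0), G = 16.
W^NE = Σw_i − G^NE + (Σα_i)·G^NE = 48 + 2·16 = 80.
Planner: ∂(Σu_j)/∂g_i = Σα_j − 1 = 2 > 0, so everyone contributes w_i; G^SO = 48, W^SO = 48 + 2·48 = 144.
Deadweight loss = 64.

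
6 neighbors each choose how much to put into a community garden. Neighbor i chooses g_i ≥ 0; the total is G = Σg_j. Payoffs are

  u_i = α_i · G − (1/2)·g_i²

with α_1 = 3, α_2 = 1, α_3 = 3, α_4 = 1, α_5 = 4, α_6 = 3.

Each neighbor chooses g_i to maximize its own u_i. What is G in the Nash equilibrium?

15

Neighbor i's FOC: ∂u_i/∂g_i = α_i − g_i = 0, so g_i* = α_i.
NE contributions = (3, 1, 3, 1, 4, 3); G = 15.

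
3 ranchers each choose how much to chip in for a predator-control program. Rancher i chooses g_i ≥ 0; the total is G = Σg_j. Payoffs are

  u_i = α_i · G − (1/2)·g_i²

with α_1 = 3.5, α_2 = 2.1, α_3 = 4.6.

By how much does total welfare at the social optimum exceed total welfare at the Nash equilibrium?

70.93

Rancher i's FOC: ∂u_i/∂g_i = α_i − g_i = 0, so g_i* = α_i.
NE contributions = (3.5, 2.1, 4.6); G = 10.2.
W^NE = (Σα)·G − ½Σα_i² = 10.2² − ½·37.82 = 85.13.
Planner sets g_i = Σα_j = 10.2 for every i, so G^SO = 3·10.2 = 30.6.
W^SO = (Σα)·G^SO − ½·3·(Σα)² = (3/2)·10.2² = 156.06.
Deadweight loss = W^SO − W^NE = 70.93.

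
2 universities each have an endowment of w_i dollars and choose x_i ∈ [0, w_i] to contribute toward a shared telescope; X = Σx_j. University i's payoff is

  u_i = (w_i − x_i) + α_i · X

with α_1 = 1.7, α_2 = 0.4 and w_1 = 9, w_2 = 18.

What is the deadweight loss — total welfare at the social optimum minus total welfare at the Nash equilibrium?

19.8

∂u_i/∂x_i = α_i − 1, so university i contributes w_i if α_i > 1, else 0.
α_i > 1 for i ∈ {1}; NE contributions (9, 0), X = 9.
W^NE = Σw_i − X^NE + (Σα_i)·X^NE = 27 + 1.1·9 = 36.9.
Planner: ∂(Σu_j)/∂x_i = Σα_j − 1 = 1.1 > 0, so everyone contributes w_i; X^SO = 27, W^SO = 27 + 1.1·27 = 56.7.
Deadweight loss = 19.8.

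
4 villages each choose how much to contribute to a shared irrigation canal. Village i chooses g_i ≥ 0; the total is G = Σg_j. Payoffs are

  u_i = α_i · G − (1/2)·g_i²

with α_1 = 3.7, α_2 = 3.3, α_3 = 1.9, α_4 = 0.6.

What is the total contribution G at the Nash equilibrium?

Village i's FOC: ∂u_i/∂g_i = α_i − g_i = 0, so g_i* = α_i.
NE contributions = (3.7, 3.3, 1.9, 0.6); G = 9.5.

9.5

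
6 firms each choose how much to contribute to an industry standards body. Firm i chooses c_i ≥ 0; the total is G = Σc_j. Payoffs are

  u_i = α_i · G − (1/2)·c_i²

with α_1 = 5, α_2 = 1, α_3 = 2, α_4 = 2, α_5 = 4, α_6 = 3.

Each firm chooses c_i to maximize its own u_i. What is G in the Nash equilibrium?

Firm i's FOC: ∂u_i/∂c_i = α_i − c_i = 0, so c_i* = α_i.
NE contributions = (5, 1, 2, 2, 4, 3); G = 17.

17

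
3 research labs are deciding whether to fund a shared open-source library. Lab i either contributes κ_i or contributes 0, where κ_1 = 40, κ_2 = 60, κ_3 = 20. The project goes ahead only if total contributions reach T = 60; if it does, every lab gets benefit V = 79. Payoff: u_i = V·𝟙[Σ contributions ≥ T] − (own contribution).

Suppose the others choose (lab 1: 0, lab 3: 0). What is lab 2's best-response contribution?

60

Others' total = 0. Contributing 60 brings total to 60 ≥ 60: gain V − κ_2 = 19.
Best response: 60.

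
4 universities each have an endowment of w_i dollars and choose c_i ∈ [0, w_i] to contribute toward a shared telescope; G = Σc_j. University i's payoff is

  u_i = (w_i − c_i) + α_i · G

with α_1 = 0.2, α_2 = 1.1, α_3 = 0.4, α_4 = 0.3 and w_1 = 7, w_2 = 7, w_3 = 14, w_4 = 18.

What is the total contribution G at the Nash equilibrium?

7

∂u_i/∂c_i = α_i − 1, so university i contributes w_i if α_i > 1, else 0.
α_i > 1 for i ∈ {2}; NE contributions (0, 7, 0, 0), G = 7.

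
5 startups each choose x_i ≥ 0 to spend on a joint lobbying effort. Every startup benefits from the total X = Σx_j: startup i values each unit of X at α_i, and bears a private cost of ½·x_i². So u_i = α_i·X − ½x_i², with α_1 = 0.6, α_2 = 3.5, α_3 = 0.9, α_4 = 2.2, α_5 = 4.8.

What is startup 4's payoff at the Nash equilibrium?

23.98

Startup i's FOC: ∂u_i/∂x_i = α_i − x_i = 0, so x_i* = α_i.
NE contributions = (0.6, 3.5, 0.9, 2.2, 4.8); X = 12.
u_4 = α_4·X − ½·(x_4)² = 2.2·12 − ½·2.2² = 23.98.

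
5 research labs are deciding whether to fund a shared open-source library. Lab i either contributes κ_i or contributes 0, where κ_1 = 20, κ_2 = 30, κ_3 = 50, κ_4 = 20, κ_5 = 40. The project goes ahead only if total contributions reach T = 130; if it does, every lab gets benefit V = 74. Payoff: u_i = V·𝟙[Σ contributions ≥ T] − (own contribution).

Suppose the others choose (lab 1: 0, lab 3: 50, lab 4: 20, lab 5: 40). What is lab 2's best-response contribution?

Others' total = 110. Contributing 30 brings total to 140 ≥ 130: gain V − κ_2 = 44.
Best response: 30.

30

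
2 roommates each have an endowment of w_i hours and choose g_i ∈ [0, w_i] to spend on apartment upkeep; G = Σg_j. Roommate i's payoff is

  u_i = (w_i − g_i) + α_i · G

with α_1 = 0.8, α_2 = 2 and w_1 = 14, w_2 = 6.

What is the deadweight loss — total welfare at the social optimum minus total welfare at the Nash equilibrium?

25.2

∂u_i/∂g_i = α_i − 1, so roommate i contributes w_i if α_i > 1, else 0.
α_i > 1 for i ∈ {2}; NE contributions (0, 6), G = 6.
W^NE = Σw_i − G^NE + (Σα_i)·G^NE = 20 + 1.8·6 = 30.8.
Planner: ∂(Σu_j)/∂g_i = Σα_j − 1 = 1.8 > 0, so everyone contributes w_i; G^SO = 20, W^SO = 20 + 1.8·20 = 56.
Deadweight loss = 25.2.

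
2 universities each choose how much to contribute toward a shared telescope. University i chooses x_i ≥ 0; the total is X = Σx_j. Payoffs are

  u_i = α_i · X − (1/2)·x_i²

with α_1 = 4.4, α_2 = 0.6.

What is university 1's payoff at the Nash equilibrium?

University i's FOC: ∂u_i/∂x_i = α_i − x_i = 0, so x_i* = α_i.
NE contributions = (4.4, 0.6); X = 5.
u_1 = α_1·X − ½·(x_1)² = 4.4·5 − ½·4.4² = 12.32.

12.32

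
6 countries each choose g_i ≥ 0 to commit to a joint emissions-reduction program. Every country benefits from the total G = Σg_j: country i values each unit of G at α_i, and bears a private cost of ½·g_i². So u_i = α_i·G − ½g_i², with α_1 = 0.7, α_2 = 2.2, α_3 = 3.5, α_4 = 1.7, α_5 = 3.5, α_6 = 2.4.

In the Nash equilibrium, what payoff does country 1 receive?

9.555

Country i's FOC: ∂u_i/∂g_i = α_i − g_i = 0, so g_i* = α_i.
NE contributions = (0.7, 2.2, 3.5, 1.7, 3.5, 2.4); G = 14.
u_1 = α_1·G − ½·(g_1)² = 0.7·14 − ½·0.7² = 9.555.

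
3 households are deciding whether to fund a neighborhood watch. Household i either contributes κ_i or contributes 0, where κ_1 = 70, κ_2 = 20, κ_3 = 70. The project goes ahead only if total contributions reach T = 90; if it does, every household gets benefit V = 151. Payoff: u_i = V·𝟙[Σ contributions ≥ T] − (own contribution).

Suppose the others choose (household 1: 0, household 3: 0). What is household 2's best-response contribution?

Others' total = 0. Even contributing 20 gives 20 < 90: no benefit either way.
Best response: 0.

0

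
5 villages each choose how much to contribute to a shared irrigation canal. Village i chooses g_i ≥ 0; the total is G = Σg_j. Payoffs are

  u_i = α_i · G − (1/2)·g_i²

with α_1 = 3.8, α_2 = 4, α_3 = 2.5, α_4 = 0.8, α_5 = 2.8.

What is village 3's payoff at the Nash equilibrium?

31.625

Village i's FOC: ∂u_i/∂g_i = α_i − g_i = 0, so g_i* = α_i.
NE contributions = (3.8, 4, 2.5, 0.8, 2.8); G = 13.9.
u_3 = α_3·G − ½·(g_3)² = 2.5·13.9 − ½·2.5² = 31.625.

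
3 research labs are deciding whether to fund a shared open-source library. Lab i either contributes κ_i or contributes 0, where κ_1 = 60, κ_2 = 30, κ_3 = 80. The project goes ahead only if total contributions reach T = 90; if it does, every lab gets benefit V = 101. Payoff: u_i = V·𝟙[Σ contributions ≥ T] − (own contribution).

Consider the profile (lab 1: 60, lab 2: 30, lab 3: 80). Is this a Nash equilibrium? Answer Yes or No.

No

Total = 170 ≥ 90: provided.
Lab 1 (pledges 60, payoff 41): dropping to 0 → total 110, payoff 101. Profitable deviation.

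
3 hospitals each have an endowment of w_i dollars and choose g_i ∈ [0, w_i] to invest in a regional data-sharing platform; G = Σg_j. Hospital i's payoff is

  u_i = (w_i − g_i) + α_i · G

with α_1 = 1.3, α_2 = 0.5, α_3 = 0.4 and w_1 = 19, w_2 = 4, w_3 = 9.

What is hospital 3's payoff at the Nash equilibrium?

16.6

∂u_i/∂g_i = α_i − 1, so hospital i contributes w_i if α_i > 1, else 0.
α_i > 1 for i ∈ {1}; NE contributions (19, 0, 0), G = 19.
u_3 = (9 − 0) + 0.4·19 = 16.6.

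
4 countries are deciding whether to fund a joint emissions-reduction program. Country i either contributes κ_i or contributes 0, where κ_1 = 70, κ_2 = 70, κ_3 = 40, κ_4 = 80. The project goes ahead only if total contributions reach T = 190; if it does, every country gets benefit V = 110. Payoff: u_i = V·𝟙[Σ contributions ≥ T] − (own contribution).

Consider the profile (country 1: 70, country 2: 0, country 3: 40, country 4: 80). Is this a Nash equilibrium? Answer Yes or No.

Total = 190 ≥ 190: provided.
Country 1 (pledges 70, payoff 40): dropping to 0 → total 120, payoff 0. No gain.
Country 2 (pledges 0, payoff 110): pledging 70 → total 260, payoff 40. No gain.
Country 3 (pledges 40, payoff 70): dropping to 0 → total 150, payoff 0. No gain.
Country 4 (pledges 80, payoff 30): dropping to 0 → total 110, payoff 0. No gain.

Yes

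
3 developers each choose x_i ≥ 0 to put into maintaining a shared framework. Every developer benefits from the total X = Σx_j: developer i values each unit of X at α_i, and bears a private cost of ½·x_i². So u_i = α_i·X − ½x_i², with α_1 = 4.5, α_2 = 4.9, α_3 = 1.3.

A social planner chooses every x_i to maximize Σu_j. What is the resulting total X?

Planner FOC: ∂(Σu_j)/∂x_i = (Σα_j) − x_i = 0, so x_i^SO = Σα_j = 10.7 for every i; X^SO = 32.1.

32.1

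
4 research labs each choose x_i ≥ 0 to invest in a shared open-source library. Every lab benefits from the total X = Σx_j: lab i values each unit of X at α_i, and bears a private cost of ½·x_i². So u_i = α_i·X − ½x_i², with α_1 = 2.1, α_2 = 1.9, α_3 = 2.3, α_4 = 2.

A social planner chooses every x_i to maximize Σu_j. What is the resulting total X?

33.2

Planner FOC: ∂(Σu_j)/∂x_i = (Σα_j) − x_i = 0, so x_i^SO = Σα_j = 8.3 for every i; X^SO = 33.2.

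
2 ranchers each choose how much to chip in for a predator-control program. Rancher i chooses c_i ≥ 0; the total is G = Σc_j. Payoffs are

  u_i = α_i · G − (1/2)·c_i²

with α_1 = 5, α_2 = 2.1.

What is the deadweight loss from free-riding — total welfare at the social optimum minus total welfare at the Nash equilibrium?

14.705

Rancher i's FOC: ∂u_i/∂c_i = α_i − c_i = 0, so c_i* = α_i.
NE contributions = (5, 2.1); G = 7.1.
W^NE = (Σα)·G − ½Σα_i² = 7.1² − ½·29.41 = 35.705.
Planner sets c_i = Σα_j = 7.1 for every i, so G^SO = 2·7.1 = 14.2.
W^SO = (Σα)·G^SO − ½·2·(Σα)² = (2/2)·7.1² = 50.41.
Deadweight loss = W^SO − W^NE = 14.705.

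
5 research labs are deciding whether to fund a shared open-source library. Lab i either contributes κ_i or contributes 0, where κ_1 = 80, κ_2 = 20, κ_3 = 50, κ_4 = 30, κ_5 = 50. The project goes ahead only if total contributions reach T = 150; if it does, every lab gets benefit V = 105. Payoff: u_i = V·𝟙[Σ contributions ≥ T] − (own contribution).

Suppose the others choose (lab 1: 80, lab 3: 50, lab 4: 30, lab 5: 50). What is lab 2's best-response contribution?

Others' total = 210 ≥ 150; contributing adds cost 20 for no extra benefit.
Best response: 0.

0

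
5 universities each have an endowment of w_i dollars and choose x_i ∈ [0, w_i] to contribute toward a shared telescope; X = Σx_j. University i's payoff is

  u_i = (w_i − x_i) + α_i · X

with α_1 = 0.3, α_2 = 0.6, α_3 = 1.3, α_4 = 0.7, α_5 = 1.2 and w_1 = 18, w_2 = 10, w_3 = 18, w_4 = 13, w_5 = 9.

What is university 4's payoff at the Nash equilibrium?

∂u_i/∂x_i = α_i − 1, so university i contributes w_i if α_i > 1, else 0.
α_i > 1 for i ∈ {3, 5}; NE contributions (0, 0, 18, 0, 9), X = 27.
u_4 = (13 − 0) + 0.7·27 = 31.9.

31.9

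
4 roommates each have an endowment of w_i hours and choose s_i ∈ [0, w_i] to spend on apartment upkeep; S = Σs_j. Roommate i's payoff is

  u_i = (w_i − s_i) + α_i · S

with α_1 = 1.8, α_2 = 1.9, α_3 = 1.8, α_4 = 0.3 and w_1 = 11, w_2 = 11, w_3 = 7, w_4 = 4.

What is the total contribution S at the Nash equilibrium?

∂u_i/∂s_i = α_i − 1, so roommate i contributes w_i if α_i > 1, else 0.
α_i > 1 for i ∈ {1, 2, 3}; NE contributions (11, 11, 7, 0), S = 29.

29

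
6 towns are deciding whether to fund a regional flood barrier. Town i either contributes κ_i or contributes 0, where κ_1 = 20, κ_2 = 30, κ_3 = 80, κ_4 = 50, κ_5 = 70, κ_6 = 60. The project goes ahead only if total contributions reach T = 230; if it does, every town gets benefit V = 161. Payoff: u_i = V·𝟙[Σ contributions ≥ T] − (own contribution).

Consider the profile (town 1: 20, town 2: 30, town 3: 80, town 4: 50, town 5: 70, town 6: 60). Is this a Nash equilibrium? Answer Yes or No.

No

Total = 310 ≥ 230: provided.
Town 1 (pledges 20, payoff 141): dropping to 0 → total 290, payoff 161. Profitable deviation.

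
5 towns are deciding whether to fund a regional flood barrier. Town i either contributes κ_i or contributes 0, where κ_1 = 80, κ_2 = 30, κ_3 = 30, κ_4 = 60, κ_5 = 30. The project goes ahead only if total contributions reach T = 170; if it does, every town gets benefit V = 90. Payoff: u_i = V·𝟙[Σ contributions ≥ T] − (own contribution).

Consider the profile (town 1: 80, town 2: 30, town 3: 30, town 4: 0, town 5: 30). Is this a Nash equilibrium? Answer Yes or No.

Total = 170 ≥ 170: provided.
Town 1 (pledges 80, payoff 10): dropping to 0 → total 90, payoff 0. No gain.
Town 2 (pledges 30, payoff 60): dropping to 0 → total 140, payoff 0. No gain.
Town 3 (pledges 30, payoff 60): dropping to 0 → total 140, payoff 0. No gain.
Town 4 (pledges 0, payoff 90): pledging 60 → total 230, payoff 30. No gain.
Town 5 (pledges 30, payoff 60): dropping to 0 → total 140, payoff 0. No gain.

Yes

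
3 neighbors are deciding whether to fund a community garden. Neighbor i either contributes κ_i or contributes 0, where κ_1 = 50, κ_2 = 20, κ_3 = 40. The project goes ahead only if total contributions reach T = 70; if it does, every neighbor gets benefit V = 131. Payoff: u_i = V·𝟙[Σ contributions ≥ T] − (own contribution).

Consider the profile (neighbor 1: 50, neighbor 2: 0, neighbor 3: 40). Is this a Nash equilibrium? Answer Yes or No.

Yes

Total = 90 ≥ 70: provided.
Neighbor 1 (pledges 50, payoff 81): dropping to 0 → total 40, payoff 0. No gain.
Neighbor 2 (pledges 0, payoff 131): pledging 20 → total 110, payoff 111. No gain.
Neighbor 3 (pledges 40, payoff 91): dropping to 0 → total 50, payoff 0. No gain.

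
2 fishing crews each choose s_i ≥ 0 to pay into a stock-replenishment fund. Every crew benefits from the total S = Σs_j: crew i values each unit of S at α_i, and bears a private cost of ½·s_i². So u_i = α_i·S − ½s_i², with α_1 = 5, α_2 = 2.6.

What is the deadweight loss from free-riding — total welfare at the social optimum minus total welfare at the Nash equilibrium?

15.88

Crew i's FOC: ∂u_i/∂s_i = α_i − s_i = 0, so s_i* = α_i.
NE contributions = (5, 2.6); S = 7.6.
W^NE = (Σα)·S − ½Σα_i² = 7.6² − ½·31.76 = 41.88.
Planner sets s_i = Σα_j = 7.6 for every i, so S^SO = 2·7.6 = 15.2.
W^SO = (Σα)·S^SO − ½·2·(Σα)² = (2/2)·7.6² = 57.76.
Deadweight loss = W^SO − W^NE = 15.88.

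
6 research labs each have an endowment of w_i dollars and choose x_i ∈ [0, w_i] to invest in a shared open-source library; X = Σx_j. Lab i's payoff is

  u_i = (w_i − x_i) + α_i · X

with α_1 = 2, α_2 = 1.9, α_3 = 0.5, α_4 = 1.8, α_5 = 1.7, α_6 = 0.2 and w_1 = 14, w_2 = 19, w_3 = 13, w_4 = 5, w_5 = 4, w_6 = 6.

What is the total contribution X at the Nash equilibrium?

42

∂u_i/∂x_i = α_i − 1, so lab i contributes w_i if α_i > 1, else 0.
α_i > 1 for i ∈ {1, 2, 4, 5}; NE contributions (14, 19, 0, 5, 4, 0), X = 42.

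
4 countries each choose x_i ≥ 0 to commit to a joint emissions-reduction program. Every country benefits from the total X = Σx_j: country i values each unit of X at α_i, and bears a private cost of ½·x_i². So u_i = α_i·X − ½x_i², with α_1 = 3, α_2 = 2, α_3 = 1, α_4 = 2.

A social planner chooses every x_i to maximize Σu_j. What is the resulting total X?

Planner FOC: ∂(Σu_j)/∂x_i = (Σα_j) − x_i = 0, so x_i^SO = Σα_j = 8 for every i; X^SO = 32.

32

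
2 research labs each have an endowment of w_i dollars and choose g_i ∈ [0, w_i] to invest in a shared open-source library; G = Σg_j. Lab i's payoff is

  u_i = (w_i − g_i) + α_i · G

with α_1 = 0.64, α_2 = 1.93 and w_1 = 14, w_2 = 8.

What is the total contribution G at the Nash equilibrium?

∂u_i/∂g_i = α_i − 1, so lab i contributes w_i if α_i > 1, else 0.
α_i > 1 for i ∈ {2}; NE contributions (0, 8), G = 8.

8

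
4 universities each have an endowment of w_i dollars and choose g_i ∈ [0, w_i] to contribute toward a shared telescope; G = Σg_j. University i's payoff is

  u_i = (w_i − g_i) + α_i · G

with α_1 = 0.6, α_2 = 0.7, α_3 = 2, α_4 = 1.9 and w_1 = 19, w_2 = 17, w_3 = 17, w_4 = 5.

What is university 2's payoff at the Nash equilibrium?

∂u_i/∂g_i = α_i − 1, so university i contributes w_i if α_i > 1, else 0.
α_i > 1 for i ∈ {3, 4}; NE contributions (0, 0, 17, 5), G = 22.
u_2 = (17 − 0) + 0.7·22 = 32.4.

32.4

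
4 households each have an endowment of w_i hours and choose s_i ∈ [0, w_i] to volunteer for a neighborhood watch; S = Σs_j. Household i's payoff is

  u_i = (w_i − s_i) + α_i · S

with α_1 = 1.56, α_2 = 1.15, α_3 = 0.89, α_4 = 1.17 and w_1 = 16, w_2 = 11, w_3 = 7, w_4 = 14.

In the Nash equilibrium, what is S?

41

∂u_i/∂s_i = α_i − 1, so household i contributes w_i if α_i > 1, else 0.
α_i > 1 for i ∈ {1, 2, 4}; NE contributions (16, 11, 0, 14), S = 41.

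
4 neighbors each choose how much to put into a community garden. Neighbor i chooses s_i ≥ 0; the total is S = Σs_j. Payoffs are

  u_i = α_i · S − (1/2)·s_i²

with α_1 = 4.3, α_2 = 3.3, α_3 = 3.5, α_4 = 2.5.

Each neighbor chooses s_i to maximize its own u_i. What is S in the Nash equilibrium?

Neighbor i's FOC: ∂u_i/∂s_i = α_i − s_i = 0, so s_i* = α_i.
NE contributions = (4.3, 3.3, 3.5, 2.5); S = 13.6.

13.6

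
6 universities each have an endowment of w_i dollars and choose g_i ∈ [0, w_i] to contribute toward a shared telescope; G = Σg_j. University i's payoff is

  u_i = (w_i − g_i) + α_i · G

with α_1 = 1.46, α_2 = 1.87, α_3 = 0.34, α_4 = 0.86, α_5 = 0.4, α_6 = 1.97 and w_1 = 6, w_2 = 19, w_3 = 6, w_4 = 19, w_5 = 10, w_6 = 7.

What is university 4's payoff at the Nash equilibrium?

46.52

∂u_i/∂g_i = α_i − 1, so university i contributes w_i if α_i > 1, else 0.
α_i > 1 for i ∈ {1, 2, 6}; NE contributions (6, 19, 0, 0, 0, 7), G = 32.
u_4 = (19 − 0) + 0.86·32 = 46.52.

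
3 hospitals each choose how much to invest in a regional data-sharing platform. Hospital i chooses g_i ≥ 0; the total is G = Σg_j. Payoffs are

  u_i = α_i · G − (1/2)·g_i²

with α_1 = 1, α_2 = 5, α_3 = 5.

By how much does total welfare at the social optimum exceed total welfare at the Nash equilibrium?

86

Hospital i's FOC: ∂u_i/∂g_i = α_i − g_i = 0, so g_i* = α_i.
NE contributions = (1, 5, 5); G = 11.
W^NE = (Σα)·G − ½Σα_i² = 11² − ½·51 = 95.5.
Planner sets g_i = Σα_j = 11 for every i, so G^SO = 3·11 = 33.
W^SO = (Σα)·G^SO − ½·3·(Σα)² = (3/2)·11² = 181.5.
Deadweight loss = W^SO − W^NE = 86.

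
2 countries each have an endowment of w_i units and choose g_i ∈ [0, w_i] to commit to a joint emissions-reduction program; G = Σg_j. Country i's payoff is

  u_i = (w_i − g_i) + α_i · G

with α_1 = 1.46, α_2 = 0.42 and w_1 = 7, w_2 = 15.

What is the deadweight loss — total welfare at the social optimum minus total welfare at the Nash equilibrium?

13.2

∂u_i/∂g_i = α_i − 1, so country i contributes w_i if α_i > 1, else 0.
α_i > 1 for i ∈ {1}; NE contributions (7, 0), G = 7.
W^NE = Σw_i − G^NE + (Σα_i)·G^NE = 22 + 0.88·7 = 28.16.
Planner: ∂(Σu_j)/∂g_i = Σα_j − 1 = 0.88 > 0, so everyone contributes w_i; G^SO = 22, W^SO = 22 + 0.88·22 = 41.36.
Deadweight loss = 13.2.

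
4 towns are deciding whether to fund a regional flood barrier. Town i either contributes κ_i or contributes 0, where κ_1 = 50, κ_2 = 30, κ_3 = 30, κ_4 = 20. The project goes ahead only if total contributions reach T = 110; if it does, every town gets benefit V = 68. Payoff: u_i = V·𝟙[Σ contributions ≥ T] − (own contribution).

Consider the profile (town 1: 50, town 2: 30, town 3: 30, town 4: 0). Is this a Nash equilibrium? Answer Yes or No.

Total = 110 ≥ 110: provided.
Town 1 (pledges 50, payoff 18): dropping to 0 → total 60, payoff 0. No gain.
Town 2 (pledges 30, payoff 38): dropping to 0 → total 80, payoff 0. No gain.
Town 3 (pledges 30, payoff 38): dropping to 0 → total 80, payoff 0. No gain.
Town 4 (pledges 0, payoff 68): pledging 20 → total 130, payoff 48. No gain.

Yes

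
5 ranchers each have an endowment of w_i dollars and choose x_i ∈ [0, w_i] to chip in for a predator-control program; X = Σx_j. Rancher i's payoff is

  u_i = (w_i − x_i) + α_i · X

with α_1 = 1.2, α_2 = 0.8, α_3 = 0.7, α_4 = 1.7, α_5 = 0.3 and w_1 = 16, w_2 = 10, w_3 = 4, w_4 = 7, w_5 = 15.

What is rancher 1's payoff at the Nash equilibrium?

27.6

∂u_i/∂x_i = α_i − 1, so rancher i contributes w_i if α_i > 1, else 0.
α_i > 1 for i ∈ {1, 4}; NE contributions (16, 0, 0, 7, 0), X = 23.
u_1 = (16 − 16) + 1.2·23 = 27.6.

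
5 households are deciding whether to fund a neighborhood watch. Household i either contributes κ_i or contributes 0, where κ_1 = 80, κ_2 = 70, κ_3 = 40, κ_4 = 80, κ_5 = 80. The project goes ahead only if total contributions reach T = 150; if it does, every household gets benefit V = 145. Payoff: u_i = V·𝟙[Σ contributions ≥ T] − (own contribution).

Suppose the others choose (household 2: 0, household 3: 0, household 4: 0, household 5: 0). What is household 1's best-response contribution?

Others' total = 0. Even contributing 80 gives 80 < 150: no benefit either way.
Best response: 0.

0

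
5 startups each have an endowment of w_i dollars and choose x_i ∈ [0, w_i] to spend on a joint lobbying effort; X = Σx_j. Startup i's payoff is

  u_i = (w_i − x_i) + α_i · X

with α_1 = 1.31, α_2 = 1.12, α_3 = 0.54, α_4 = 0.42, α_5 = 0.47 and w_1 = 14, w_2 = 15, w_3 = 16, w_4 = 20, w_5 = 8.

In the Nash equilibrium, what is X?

∂u_i/∂x_i = α_i − 1, so startup i contributes w_i if α_i > 1, else 0.
α_i > 1 for i ∈ {1, 2}; NE contributions (14, 15, 0, 0, 0), X = 29.

29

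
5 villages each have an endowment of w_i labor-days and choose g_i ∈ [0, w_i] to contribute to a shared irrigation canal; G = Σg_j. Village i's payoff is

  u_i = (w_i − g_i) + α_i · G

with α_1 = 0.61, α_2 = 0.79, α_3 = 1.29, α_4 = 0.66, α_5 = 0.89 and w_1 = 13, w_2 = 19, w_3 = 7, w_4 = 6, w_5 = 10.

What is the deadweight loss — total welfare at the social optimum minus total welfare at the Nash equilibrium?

155.52

∂u_i/∂g_i = α_i − 1, so village i contributes w_i if α_i > 1, else 0.
α_i > 1 for i ∈ {3}; NE contributions (0, 0, 7, 0, 0), G = 7.
W^NE = Σw_i − G^NE + (Σα_i)·G^NE = 55 + 3.24·7 = 77.68.
Planner: ∂(Σu_j)/∂g_i = Σα_j − 1 = 3.24 > 0, so everyone contributes w_i; G^SO = 55, W^SO = 55 + 3.24·55 = 233.2.
Deadweight loss = 155.52.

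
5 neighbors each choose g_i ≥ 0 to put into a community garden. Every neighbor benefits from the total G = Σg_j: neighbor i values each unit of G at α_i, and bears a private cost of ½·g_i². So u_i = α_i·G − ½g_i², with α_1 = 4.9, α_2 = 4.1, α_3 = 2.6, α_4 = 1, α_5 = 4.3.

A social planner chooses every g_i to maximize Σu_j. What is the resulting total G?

84.5

Planner FOC: ∂(Σu_j)/∂g_i = (Σα_j) − g_i = 0, so g_i^SO = Σα_j = 16.9 for every i; G^SO = 84.5.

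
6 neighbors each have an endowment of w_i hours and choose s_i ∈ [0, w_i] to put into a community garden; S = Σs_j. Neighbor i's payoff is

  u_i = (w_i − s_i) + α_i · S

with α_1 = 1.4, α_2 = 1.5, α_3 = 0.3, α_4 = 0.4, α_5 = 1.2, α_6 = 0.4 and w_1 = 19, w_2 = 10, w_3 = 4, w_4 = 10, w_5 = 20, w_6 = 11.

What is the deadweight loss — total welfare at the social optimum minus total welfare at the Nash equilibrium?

∂u_i/∂s_i = α_i − 1, so neighbor i contributes w_i if α_i > 1, else 0.
α_i > 1 for i ∈ {1, 2, 5}; NE contributions (19, 10, 0, 0, 20, 0), S = 49.
W^NE = Σw_i − S^NE + (Σα_i)·S^NE = 74 + 4.2·49 = 279.8.
Planner: ∂(Σu_j)/∂s_i = Σα_j − 1 = 4.2 > 0, so everyone contributes w_i; S^SO = 74, W^SO = 74 + 4.2·74 = 384.8.
Deadweight loss = 105.

105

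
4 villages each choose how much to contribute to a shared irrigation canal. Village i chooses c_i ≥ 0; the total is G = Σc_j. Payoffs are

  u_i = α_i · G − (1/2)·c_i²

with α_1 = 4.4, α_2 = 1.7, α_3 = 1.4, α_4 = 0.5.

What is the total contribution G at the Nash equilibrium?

Village i's FOC: ∂u_i/∂c_i = α_i − c_i = 0, so c_i* = α_i.
NE contributions = (4.4, 1.7, 1.4, 0.5); G = 8.

8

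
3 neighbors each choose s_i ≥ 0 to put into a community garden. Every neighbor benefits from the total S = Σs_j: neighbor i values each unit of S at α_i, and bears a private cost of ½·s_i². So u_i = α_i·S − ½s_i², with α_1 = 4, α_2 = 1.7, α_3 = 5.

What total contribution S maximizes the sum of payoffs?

Planner FOC: ∂(Σu_j)/∂s_i = (Σα_j) − s_i = 0, so s_i^SO = Σα_j = 10.7 for every i; S^SO = 32.1.

32.1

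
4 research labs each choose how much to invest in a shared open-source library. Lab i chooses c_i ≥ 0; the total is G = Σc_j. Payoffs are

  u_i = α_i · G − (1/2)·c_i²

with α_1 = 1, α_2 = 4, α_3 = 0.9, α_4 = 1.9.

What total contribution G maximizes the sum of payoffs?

31.2

Planner FOC: ∂(Σu_j)/∂c_i = (Σα_j) − c_i = 0, so c_i^SO = Σα_j = 7.8 for every i; G^SO = 31.2.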